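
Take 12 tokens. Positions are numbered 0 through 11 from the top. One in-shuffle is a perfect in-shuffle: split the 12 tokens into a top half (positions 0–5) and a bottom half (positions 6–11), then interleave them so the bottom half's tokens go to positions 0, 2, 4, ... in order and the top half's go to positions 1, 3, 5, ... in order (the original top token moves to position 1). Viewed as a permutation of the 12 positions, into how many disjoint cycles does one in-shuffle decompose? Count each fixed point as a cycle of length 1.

Trace each unvisited position around until it returns:
(0 1 3 7 2 5 ... len 12)
1 cycle in total.

1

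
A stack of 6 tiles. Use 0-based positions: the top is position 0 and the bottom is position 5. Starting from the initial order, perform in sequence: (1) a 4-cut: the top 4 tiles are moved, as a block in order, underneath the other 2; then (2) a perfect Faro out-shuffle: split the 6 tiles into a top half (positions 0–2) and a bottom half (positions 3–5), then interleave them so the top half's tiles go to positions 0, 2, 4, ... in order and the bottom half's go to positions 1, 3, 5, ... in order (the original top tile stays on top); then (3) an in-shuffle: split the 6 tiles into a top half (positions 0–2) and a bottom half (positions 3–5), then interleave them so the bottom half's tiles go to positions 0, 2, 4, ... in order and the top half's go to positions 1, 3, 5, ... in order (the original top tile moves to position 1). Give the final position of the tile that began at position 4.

1

Track the tile from position 4 forward through each operation:
  after op 1 (cut 4): 4 → 0
  after op 2 (out-shuffle): 0 → 0
  after op 3 (in-shuffle): 0 → 1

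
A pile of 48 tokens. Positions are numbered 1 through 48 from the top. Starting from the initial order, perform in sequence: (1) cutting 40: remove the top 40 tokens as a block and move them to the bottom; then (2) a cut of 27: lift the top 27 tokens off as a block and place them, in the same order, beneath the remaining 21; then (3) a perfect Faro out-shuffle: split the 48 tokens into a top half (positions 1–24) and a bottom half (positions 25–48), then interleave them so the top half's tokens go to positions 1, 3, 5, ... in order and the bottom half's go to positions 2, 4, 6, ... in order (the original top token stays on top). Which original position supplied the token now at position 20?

5

Undo the operations in reverse order, starting from position 20:
  undo op 3 (out-shuffle, from bottom half): 20 ← 34
  undo op 2 (cut 27): 34 ← 13
  undo op 1 (cut 40): 13 ← 5
So the token at position 20 came from original position 5.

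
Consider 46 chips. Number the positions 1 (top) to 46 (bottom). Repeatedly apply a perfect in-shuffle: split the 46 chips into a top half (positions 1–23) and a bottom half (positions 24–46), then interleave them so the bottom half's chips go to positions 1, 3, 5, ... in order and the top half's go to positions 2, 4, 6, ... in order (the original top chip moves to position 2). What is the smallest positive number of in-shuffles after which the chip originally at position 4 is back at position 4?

23

Follow position 4 under repeated in-shuffles:
4 → 8 → 16 → 32 → 17 → 34 → 21 → 42 → ... → 4 (length 23)
It first returns after 23 in-shuffles.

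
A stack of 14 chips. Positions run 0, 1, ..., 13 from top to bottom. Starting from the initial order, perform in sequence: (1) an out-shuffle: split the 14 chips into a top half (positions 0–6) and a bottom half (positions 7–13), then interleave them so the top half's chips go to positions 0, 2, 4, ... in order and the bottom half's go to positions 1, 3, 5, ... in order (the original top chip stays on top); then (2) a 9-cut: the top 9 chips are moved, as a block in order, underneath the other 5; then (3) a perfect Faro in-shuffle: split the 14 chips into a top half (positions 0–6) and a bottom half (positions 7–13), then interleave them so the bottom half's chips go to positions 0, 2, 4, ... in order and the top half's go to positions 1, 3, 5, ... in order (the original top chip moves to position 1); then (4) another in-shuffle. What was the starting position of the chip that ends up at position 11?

12

Undo the operations in reverse order, starting from position 11:
  undo op 4 (in-shuffle, from top half): 11 ← 5
  undo op 3 (in-shuffle, from top half): 5 ← 2
  undo op 2 (cut 9): 2 ← 11
  undo op 1 (out-shuffle, from bottom half): 11 ← 12
So the chip at position 11 came from original position 12.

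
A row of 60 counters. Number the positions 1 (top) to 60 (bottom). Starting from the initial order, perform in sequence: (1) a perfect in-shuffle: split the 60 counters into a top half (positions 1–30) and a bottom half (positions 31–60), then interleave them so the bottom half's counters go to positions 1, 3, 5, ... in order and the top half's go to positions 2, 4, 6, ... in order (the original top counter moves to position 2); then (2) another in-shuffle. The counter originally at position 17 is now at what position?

Track the counter from position 17 forward through each operation:
  after op 1 (in-shuffle): 17 → 34
  after op 2 (in-shuffle): 34 → 7

7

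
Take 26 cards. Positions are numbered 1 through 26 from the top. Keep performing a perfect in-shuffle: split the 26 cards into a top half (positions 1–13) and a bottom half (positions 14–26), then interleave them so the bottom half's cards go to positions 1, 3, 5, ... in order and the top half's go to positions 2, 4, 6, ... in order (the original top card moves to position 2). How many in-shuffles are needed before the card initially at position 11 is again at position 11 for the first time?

18

Follow position 11 under repeated in-shuffles:
11 → 22 → 17 → 7 → 14 → 1 → 2 → 4 → 8 → 16 → 5 → 10 → 20 → 13 → 26 → 25 → 23 → 19 → 11
It first returns after 18 in-shuffles.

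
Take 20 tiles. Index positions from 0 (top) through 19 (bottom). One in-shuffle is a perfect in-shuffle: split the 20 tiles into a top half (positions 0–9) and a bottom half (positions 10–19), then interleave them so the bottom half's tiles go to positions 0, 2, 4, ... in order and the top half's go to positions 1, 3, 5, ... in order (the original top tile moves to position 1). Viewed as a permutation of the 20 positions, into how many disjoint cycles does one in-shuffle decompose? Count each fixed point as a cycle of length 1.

5

Trace each unvisited position around until it returns:
(0 1 3 7 15 10) (2 5 11) (4 9 19 18 16 12) (6 13) (8 17 14)
5 cycles in total.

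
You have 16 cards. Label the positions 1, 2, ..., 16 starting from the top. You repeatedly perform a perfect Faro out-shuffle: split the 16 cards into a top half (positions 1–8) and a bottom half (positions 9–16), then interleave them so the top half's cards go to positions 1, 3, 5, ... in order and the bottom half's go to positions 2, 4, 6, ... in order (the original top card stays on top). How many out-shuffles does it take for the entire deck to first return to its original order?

The out-shuffle permutes the 16 positions with cycle lengths [1, 1, 2, 4, 4, 4].
Every card is home exactly when every cycle has completed a whole number of laps, i.e. after lcm(1, 2, 4) = 4 out-shuffles.

4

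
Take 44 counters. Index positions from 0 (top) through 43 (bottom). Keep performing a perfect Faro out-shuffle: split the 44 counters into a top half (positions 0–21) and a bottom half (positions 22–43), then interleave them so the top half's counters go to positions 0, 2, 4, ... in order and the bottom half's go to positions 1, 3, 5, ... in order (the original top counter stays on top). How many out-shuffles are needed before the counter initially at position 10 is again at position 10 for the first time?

14

Follow position 10 under repeated out-shuffles:
10 → 20 → 40 → 37 → 31 → 19 → 38 → 33 → 23 → 3 → 6 → 12 → 24 → 5 → 10
It first returns after 14 out-shuffles.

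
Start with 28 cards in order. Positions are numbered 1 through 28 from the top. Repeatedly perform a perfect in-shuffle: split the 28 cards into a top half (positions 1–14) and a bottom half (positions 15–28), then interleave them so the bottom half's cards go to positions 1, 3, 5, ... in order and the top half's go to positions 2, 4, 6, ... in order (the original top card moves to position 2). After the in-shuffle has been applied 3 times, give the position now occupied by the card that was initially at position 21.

23

Track the card's position through each in-shuffle:
21 → 13 → 26 → 23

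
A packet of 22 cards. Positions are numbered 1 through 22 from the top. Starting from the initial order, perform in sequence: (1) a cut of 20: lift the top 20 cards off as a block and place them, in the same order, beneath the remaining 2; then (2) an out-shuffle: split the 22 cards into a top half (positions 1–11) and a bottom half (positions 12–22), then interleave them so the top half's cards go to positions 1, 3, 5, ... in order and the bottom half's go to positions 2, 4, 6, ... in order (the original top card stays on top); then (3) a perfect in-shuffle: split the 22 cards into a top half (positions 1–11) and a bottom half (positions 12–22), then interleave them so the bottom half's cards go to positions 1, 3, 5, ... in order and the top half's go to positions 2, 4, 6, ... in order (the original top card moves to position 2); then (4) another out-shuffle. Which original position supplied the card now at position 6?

Undo the operations in reverse order, starting from position 6:
  undo op 4 (out-shuffle, from bottom half): 6 ← 14
  undo op 3 (in-shuffle, from top half): 14 ← 7
  undo op 2 (out-shuffle, from top half): 7 ← 4
  undo op 1 (cut 20): 4 ← 2
So the card at position 6 came from original position 2.

2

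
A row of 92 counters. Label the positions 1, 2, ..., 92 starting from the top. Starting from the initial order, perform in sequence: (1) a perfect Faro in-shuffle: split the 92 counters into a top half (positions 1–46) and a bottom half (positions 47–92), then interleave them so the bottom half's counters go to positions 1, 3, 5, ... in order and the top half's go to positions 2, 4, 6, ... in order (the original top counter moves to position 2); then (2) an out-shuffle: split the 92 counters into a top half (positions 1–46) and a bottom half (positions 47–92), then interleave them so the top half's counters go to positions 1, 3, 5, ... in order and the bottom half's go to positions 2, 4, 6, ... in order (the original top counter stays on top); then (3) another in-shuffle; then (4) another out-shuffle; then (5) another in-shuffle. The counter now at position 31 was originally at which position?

Undo the operations in reverse order, starting from position 31:
  undo op 5 (in-shuffle, from bottom half): 31 ← 62
  undo op 4 (out-shuffle, from bottom half): 62 ← 77
  undo op 3 (in-shuffle, from bottom half): 77 ← 85
  undo op 2 (out-shuffle, from top half): 85 ← 43
  undo op 1 (in-shuffle, from bottom half): 43 ← 68
So the counter at position 31 came from original position 68.

68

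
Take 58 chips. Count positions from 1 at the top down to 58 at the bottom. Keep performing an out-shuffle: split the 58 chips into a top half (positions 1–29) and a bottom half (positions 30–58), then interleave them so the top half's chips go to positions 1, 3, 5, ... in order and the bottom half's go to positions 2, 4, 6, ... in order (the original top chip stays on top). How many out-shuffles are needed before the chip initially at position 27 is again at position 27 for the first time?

Follow position 27 under repeated out-shuffles:
27 → 53 → 48 → 38 → 18 → 35 → 12 → 23 → 45 → 32 → 6 → 11 → 21 → 41 → 24 → 47 → 36 → 14 → 27
It first returns after 18 out-shuffles.

18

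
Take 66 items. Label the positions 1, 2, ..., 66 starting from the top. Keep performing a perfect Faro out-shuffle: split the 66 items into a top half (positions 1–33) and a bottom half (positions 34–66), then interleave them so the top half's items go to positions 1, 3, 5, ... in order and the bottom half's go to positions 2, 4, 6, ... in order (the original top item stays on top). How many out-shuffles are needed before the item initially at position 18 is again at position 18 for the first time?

12

Follow position 18 under repeated out-shuffles:
18 → 35 → 4 → 7 → 13 → 25 → 49 → 32 → 63 → 60 → 54 → 42 → 18
It first returns after 12 out-shuffles.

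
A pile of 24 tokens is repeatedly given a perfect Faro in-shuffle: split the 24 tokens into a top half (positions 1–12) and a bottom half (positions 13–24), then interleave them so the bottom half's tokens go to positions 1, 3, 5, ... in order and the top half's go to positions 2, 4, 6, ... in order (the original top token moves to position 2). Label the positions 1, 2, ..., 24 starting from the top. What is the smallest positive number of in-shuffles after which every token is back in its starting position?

20

The in-shuffle permutes the 24 positions with cycle lengths [4, 20].
Every token is home exactly when every cycle has completed a whole number of laps, i.e. after lcm(4, 20) = 20 in-shuffles.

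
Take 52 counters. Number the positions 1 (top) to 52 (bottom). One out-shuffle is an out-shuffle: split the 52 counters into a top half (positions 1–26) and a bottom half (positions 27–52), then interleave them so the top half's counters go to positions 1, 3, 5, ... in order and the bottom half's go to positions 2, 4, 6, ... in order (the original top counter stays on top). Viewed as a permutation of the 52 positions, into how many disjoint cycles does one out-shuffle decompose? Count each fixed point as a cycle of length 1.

Trace each unvisited position around until it returns:
(1) (2 3 5 9 17 33 14 27) (4 7 13 25 49 46 40 28) (6 11 21 41 30 8 15 29) (10 19 37 22 43 34 16 31) (12 23 45 38 24 47 42 32) (18 35) (20 39 26 51 50 48 44 36) ... plus 1 more
9 cycles in total.

9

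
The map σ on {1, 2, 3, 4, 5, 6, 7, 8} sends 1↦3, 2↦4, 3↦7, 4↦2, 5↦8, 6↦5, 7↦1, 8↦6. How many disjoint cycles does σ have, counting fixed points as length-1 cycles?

3

Cycle decomposition: (1 3 7) (2 4) (5 8 6).
3 cycles.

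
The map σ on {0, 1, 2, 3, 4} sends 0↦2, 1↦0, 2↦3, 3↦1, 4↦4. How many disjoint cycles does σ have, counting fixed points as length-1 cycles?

2

Cycle decomposition: (0 2 3 1) (4).
2 cycles.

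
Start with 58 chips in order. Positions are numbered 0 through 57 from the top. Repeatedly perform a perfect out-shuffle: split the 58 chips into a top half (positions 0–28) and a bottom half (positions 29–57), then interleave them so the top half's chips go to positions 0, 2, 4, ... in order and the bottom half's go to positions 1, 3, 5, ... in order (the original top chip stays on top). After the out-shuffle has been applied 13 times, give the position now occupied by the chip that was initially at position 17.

Track position through each out-shuffle: 17 → 34 → 11 → 22 → 44 → ... (continuing for 13 shuffles total) → 13.

13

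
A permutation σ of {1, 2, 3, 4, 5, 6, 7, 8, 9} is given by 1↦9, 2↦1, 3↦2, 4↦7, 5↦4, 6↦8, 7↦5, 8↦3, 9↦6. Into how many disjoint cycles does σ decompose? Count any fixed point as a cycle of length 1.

Cycle decomposition: (1 9 6 8 3 2) (4 7 5).
2 cycles.

2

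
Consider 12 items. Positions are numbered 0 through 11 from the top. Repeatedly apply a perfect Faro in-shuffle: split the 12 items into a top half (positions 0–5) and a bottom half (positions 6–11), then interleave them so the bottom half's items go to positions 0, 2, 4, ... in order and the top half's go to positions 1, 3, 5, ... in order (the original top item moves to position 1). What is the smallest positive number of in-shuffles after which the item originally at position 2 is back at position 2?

12

Follow position 2 under repeated in-shuffles:
2 → 5 → 11 → 10 → 8 → 4 → 9 → 6 → 0 → 1 → 3 → 7 → 2
It first returns after 12 in-shuffles.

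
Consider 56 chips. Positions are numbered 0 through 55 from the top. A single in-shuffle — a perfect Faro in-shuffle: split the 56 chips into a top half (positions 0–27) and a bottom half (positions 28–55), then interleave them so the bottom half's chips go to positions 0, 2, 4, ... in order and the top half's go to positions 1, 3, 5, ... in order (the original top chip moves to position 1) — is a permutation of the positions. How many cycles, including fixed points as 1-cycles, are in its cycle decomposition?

Trace each unvisited position around until it returns:
(0 1 3 7 15 31 ... len 18) (2 5 11 23 47 38 ... len 18) (4 9 19 39 22 45 ... len 18) (18 37)
4 cycles in total.

4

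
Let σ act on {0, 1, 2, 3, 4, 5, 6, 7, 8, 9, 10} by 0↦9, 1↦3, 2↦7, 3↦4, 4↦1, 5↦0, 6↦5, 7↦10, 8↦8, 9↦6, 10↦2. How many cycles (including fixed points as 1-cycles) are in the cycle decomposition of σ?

4

Cycle decomposition: (0 9 6 5) (1 3 4) (2 7 10) (8).
4 cycles.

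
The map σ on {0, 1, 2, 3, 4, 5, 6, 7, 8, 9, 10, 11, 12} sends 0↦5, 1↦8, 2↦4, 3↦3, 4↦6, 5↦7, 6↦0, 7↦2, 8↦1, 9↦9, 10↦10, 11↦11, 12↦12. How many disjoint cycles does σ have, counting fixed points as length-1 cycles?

Cycle decomposition: (0 5 7 2 4 6) (1 8) (3) (9) (10) (11) (12).
7 cycles.

7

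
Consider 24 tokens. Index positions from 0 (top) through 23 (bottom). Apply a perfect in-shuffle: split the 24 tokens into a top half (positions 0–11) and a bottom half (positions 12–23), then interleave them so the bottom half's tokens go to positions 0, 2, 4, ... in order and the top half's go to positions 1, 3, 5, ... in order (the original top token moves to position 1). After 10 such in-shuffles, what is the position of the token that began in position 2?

Track the token's position through each in-shuffle:
2 → 5 → 11 → 23 → 22 → 20 → 16 → 8 → 17 → 10 → 21

21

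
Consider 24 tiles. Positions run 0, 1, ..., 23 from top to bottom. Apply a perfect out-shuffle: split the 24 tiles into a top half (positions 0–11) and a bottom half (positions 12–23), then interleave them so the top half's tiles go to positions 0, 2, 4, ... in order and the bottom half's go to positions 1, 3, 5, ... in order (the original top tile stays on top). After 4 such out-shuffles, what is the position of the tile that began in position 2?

Track the tile's position through each out-shuffle:
2 → 4 → 8 → 16 → 9

9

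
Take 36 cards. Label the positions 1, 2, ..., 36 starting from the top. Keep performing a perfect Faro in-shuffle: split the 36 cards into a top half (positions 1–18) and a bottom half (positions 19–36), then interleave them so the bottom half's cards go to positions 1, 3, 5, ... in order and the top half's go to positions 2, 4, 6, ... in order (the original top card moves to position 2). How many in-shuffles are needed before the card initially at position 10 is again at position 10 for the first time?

Follow position 10 under repeated in-shuffles:
10 → 20 → 3 → 6 → 12 → 24 → 11 → 22 → ... → 10 (length 36)
It first returns after 36 in-shuffles.

36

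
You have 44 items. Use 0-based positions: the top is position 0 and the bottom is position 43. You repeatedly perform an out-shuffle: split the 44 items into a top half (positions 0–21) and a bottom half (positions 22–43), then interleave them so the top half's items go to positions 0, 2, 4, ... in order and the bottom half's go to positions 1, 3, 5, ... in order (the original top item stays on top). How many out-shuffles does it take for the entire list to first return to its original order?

The out-shuffle permutes the 44 positions with cycle lengths [1, 1, 14, 14, 14].
Every item is home exactly when every cycle has completed a whole number of laps, i.e. after lcm(1, 14) = 14 out-shuffles.

14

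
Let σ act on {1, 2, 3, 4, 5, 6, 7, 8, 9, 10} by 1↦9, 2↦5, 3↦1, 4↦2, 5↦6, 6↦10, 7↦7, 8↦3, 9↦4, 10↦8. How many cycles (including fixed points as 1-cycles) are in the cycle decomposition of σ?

2

Cycle decomposition: (1 9 4 2 5 6 10 8 3) (7).
2 cycles.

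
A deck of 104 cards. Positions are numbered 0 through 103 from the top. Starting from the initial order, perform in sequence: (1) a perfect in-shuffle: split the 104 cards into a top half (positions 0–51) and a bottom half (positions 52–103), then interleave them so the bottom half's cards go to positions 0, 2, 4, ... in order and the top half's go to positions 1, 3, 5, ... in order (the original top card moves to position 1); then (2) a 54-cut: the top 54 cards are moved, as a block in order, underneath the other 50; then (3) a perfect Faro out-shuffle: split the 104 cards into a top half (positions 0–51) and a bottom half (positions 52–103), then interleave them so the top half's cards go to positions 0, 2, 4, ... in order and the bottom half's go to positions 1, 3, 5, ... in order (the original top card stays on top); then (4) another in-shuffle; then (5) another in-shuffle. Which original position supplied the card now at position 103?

59

Undo the operations in reverse order, starting from position 103:
  undo op 5 (in-shuffle, from top half): 103 ← 51
  undo op 4 (in-shuffle, from top half): 51 ← 25
  undo op 3 (out-shuffle, from bottom half): 25 ← 64
  undo op 2 (cut 54): 64 ← 14
  undo op 1 (in-shuffle, from bottom half): 14 ← 59
So the card at position 103 came from original position 59.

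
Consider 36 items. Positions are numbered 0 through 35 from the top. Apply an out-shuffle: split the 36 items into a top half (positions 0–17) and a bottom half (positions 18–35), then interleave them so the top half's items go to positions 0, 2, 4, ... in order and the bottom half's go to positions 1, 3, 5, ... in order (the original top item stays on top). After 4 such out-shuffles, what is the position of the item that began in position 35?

35

Position 35 is a fixed point of every out-shuffle, so the item never moves.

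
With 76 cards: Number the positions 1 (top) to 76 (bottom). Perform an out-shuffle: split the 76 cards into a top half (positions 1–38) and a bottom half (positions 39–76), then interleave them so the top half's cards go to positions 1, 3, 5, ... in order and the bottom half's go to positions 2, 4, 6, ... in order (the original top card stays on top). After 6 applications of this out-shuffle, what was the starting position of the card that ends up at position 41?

11

Work backwards from position 41, undoing one out-shuffle at a time:
41 ← 21 ← 11 ← 6 ← 41 ← 21 ← 11
So the card now at position 41 started at position 11.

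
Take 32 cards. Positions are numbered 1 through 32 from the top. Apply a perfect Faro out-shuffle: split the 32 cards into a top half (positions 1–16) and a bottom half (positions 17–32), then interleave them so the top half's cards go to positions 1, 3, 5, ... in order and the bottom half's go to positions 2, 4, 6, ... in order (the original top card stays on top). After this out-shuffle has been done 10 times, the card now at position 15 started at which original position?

15

Work backwards from position 15, undoing one out-shuffle at a time:
15 ← 8 ← 20 ← 26 ← 29 ← 15 ← 8 ← 20 ← 26 ← 29 ← 15
So the card now at position 15 started at position 15.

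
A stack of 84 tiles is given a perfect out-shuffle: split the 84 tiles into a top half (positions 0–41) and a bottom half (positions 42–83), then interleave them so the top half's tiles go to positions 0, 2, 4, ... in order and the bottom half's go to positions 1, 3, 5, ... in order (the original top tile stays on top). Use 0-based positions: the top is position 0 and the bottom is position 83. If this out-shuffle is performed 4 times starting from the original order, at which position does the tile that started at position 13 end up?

Track the tile's position through each out-shuffle:
13 → 26 → 52 → 21 → 42

42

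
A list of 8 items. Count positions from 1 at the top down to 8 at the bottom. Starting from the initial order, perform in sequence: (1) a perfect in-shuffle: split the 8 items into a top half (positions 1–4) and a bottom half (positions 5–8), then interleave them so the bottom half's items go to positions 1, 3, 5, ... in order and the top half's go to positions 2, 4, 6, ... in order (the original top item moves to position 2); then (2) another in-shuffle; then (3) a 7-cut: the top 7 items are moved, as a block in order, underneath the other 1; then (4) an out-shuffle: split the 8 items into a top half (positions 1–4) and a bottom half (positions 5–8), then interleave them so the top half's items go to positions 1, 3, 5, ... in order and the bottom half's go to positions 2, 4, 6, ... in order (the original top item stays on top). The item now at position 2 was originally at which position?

1

Undo the operations in reverse order, starting from position 2:
  undo op 4 (out-shuffle, from bottom half): 2 ← 5
  undo op 3 (cut 7): 5 ← 4
  undo op 2 (in-shuffle, from top half): 4 ← 2
  undo op 1 (in-shuffle, from top half): 2 ← 1
So the item at position 2 came from original position 1.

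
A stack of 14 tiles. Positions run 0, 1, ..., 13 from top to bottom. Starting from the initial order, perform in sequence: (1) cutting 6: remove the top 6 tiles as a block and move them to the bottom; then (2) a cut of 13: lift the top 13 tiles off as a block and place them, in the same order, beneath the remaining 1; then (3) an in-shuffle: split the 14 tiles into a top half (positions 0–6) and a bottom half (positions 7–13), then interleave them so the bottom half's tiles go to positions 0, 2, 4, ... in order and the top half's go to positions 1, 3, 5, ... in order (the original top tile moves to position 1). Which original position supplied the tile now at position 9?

Undo the operations in reverse order, starting from position 9:
  undo op 3 (in-shuffle, from top half): 9 ← 4
  undo op 2 (cut 13): 4 ← 3
  undo op 1 (cut 6): 3 ← 9
So the tile at position 9 came from original position 9.

9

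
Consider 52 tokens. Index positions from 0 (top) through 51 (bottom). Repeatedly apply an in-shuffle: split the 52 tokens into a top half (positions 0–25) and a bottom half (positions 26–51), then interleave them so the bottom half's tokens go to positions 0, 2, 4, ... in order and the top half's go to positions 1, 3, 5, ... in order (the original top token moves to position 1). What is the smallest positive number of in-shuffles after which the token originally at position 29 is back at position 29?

52

Follow position 29 under repeated in-shuffles:
29 → 6 → 13 → 27 → 2 → 5 → 11 → 23 → ... → 29 (length 52)
It first returns after 52 in-shuffles.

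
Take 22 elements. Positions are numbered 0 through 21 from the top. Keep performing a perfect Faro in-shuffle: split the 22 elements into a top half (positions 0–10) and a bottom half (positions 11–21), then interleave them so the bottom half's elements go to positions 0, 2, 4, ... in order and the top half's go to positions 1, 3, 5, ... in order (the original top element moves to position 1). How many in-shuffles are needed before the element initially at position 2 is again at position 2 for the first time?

Follow position 2 under repeated in-shuffles:
2 → 5 → 11 → 0 → 1 → 3 → 7 → 15 → 8 → 17 → 12 → 2
It first returns after 11 in-shuffles.

11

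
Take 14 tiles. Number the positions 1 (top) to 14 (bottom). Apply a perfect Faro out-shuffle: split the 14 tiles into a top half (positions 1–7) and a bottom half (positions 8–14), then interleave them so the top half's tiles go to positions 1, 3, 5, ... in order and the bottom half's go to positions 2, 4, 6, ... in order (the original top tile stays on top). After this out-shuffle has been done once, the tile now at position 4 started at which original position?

Work backwards from position 4, undoing one out-shuffle at a time:
4 ← 9
So the tile now at position 4 started at position 9.

9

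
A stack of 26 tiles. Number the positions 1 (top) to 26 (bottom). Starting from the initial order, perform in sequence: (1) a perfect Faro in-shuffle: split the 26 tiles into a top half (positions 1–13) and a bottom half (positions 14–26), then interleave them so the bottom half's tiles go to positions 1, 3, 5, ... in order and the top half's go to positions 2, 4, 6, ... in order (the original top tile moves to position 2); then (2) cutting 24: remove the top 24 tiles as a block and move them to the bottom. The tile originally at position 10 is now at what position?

Track the tile from position 10 forward through each operation:
  after op 1 (in-shuffle): 10 → 20
  after op 2 (cut 24): 20 → 22

22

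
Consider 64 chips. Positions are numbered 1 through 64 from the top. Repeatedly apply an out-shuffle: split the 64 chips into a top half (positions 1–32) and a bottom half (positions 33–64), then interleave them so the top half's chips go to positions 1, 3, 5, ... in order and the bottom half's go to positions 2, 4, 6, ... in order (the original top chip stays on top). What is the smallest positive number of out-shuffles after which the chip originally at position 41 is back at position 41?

Follow position 41 under repeated out-shuffles:
41 → 18 → 35 → 6 → 11 → 21 → 41
It first returns after 6 out-shuffles.

6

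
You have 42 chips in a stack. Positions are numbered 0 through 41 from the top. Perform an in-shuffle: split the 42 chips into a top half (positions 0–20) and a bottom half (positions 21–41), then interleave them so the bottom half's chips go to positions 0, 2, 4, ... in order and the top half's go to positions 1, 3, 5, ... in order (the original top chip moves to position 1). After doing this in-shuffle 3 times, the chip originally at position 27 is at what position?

8

Track the chip's position through each in-shuffle:
27 → 12 → 25 → 8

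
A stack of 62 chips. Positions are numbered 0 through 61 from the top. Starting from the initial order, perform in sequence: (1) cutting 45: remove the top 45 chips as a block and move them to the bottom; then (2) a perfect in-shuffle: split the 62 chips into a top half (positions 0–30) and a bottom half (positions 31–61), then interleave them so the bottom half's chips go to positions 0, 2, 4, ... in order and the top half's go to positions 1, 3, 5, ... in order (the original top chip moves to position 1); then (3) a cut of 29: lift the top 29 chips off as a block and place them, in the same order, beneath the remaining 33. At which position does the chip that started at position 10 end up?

26

Track the chip from position 10 forward through each operation:
  after op 1 (cut 45): 10 → 27
  after op 2 (in-shuffle): 27 → 55
  after op 3 (cut 29): 55 → 26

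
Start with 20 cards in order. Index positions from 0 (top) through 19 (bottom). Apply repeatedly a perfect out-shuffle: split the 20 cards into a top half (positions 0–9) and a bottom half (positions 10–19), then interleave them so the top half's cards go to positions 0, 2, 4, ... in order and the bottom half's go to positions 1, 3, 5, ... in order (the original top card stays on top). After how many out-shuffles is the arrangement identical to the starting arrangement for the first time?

The out-shuffle permutes the 20 positions with cycle lengths [1, 1, 18].
Every card is home exactly when every cycle has completed a whole number of laps, i.e. after lcm(1, 18) = 18 out-shuffles.

18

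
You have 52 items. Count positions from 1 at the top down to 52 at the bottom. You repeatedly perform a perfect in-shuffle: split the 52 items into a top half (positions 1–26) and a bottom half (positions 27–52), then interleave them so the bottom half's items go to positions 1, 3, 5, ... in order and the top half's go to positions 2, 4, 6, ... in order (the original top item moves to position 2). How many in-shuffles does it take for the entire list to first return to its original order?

The in-shuffle permutes the 52 positions with cycle lengths [52].
Every item is home exactly when every cycle has completed a whole number of laps, i.e. after lcm(52) = 52 in-shuffles.

52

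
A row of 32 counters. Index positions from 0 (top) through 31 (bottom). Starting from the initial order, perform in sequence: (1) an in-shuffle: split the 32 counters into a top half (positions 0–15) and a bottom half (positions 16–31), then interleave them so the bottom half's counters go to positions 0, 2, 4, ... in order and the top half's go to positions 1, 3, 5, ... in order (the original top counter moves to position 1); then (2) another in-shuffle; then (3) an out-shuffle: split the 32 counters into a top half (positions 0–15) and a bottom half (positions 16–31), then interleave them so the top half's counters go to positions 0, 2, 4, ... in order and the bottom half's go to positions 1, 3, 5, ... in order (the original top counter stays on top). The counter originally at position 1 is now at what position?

14

Track the counter from position 1 forward through each operation:
  after op 1 (in-shuffle): 1 → 3
  after op 2 (in-shuffle): 3 → 7
  after op 3 (out-shuffle): 7 → 14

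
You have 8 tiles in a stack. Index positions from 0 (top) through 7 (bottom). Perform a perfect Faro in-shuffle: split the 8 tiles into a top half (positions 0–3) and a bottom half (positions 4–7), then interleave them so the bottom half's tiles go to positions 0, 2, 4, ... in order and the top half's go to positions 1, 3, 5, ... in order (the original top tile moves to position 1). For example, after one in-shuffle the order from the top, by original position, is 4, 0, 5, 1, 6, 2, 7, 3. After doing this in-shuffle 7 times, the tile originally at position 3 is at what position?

7

Track the tile's position through each in-shuffle:
3 → 7 → 6 → 4 → 0 → 1 → 3 → 7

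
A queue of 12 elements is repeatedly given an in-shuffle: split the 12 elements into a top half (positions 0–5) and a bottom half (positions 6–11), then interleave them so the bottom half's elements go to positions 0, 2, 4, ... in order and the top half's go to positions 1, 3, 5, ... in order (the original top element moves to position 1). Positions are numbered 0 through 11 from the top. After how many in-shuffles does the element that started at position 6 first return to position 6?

12

Follow position 6 under repeated in-shuffles:
6 → 0 → 1 → 3 → 7 → 2 → 5 → 11 → 10 → 8 → 4 → 9 → 6
It first returns after 12 in-shuffles.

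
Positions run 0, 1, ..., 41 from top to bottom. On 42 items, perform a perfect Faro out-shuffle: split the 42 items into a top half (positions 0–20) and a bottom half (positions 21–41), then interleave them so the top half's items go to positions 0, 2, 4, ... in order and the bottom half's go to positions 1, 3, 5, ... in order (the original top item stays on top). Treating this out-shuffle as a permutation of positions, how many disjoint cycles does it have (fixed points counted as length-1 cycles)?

Trace each unvisited position around until it returns:
(0) (1 2 4 8 16 32 ... len 20) (3 6 12 24 7 14 ... len 20) (41)
4 cycles in total.

4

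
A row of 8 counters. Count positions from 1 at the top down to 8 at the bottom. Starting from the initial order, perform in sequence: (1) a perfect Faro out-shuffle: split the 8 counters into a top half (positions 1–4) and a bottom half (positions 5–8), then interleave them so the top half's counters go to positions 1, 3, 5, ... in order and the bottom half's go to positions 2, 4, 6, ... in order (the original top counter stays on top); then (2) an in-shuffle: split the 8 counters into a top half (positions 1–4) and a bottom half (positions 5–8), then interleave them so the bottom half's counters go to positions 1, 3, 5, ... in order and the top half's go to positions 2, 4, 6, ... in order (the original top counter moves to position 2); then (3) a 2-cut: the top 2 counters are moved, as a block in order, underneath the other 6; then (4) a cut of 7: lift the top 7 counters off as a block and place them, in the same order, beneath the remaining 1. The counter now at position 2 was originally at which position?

Undo the operations in reverse order, starting from position 2:
  undo op 4 (cut 7): 2 ← 1
  undo op 3 (cut 2): 1 ← 3
  undo op 2 (in-shuffle, from bottom half): 3 ← 6
  undo op 1 (out-shuffle, from bottom half): 6 ← 7
So the counter at position 2 came from original position 7.

7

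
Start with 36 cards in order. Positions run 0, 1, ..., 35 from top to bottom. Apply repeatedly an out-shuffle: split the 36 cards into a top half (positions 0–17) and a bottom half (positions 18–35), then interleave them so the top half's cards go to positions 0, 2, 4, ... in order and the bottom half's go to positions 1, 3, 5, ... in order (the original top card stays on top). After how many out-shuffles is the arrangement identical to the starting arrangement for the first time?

The out-shuffle permutes the 36 positions with cycle lengths [1, 1, 3, 3, 4, 12, 12].
Every card is home exactly when every cycle has completed a whole number of laps, i.e. after lcm(1, 3, 4, 12) = 12 out-shuffles.

12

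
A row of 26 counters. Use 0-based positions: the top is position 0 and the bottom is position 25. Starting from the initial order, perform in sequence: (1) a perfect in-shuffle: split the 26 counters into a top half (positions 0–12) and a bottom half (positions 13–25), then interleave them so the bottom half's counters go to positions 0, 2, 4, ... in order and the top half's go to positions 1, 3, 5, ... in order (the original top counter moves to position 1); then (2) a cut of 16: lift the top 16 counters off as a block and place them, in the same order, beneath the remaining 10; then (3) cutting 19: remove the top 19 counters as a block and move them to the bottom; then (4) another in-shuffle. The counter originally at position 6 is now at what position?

9

Track the counter from position 6 forward through each operation:
  after op 1 (in-shuffle): 6 → 13
  after op 2 (cut 16): 13 → 23
  after op 3 (cut 19): 23 → 4
  after op 4 (in-shuffle): 4 → 9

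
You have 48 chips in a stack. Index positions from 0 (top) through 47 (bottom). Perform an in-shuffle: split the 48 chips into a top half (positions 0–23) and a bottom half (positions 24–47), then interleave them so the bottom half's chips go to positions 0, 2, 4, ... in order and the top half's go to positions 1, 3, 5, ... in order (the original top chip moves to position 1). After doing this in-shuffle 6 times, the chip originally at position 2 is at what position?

44

Track the chip's position through each in-shuffle:
2 → 5 → 11 → 23 → 47 → 46 → 44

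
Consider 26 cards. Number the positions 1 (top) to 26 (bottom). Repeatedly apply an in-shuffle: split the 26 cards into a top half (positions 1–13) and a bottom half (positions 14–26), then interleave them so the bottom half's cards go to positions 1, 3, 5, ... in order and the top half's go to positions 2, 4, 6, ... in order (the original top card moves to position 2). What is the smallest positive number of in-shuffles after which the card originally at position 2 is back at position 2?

Follow position 2 under repeated in-shuffles:
2 → 4 → 8 → 16 → 5 → 10 → 20 → 13 → 26 → 25 → 23 → 19 → 11 → 22 → 17 → 7 → 14 → 1 → 2
It first returns after 18 in-shuffles.

18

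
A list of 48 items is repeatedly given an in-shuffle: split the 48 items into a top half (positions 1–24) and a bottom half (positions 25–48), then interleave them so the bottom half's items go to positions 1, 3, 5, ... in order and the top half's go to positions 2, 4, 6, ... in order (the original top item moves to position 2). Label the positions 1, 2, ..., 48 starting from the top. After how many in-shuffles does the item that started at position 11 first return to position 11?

Follow position 11 under repeated in-shuffles:
11 → 22 → 44 → 39 → 29 → 9 → 18 → 36 → ... → 11 (length 21)
It first returns after 21 in-shuffles.

21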